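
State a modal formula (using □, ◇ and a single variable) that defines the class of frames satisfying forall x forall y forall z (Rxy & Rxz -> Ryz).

◇ψ → □◇ψ

A defining formula is ◇ψ → □◇ψ (the 5 axiom).
Suppose ◇ψ→□◇ψ is valid. Take Rxy, Rxz and set V(ψ)={y}. Then ◇ψ at x, so □◇ψ at x, so ◇ψ at z, so some w with Rzw has ψ; w=y, i.e. Rzy. By symmetry of the argument, Ryz.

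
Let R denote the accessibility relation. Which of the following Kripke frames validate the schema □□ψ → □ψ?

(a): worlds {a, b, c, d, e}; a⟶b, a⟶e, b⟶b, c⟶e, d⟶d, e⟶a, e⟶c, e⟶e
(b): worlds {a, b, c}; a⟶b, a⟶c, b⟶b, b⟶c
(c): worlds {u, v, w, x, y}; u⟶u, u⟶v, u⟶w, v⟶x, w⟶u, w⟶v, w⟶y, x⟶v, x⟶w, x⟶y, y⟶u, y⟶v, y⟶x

(a), (b)

Frame correspondent (Sahlqvist): ∀x ∀y (Rxy → ∃z (Rxz ∧ Rzy)) — i.e. density.
(a): ✓.
(b): ✓.
(c): fails — Rxw but no z with Rxz and Rzw.
Valid on: (a), (b).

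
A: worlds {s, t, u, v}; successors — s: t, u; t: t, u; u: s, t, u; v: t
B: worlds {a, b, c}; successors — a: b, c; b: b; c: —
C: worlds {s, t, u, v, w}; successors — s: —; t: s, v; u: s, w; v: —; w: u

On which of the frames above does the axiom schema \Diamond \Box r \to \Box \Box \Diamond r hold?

This is the axiom for a generalized confluence (Geach) condition; its first-order frame correspondent is \forall x \forall y \forall z ((xRy \wedge x R^2 z) \to \exists w (yRw \wedge zRw)).
A: ✓.
B: fails — aRc, aR²b but no w with cRw and bRw.
C: fails — uRs, uR²u but no w* with sRw* and uRw*.
Valid on: A.

A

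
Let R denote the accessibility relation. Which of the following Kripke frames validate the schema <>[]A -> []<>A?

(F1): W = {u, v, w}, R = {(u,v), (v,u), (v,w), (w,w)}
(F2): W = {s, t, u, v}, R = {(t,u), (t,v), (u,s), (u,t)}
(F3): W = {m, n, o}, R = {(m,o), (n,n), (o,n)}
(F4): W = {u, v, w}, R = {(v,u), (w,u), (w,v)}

(F3)

Frame correspondent (Sahlqvist): forall x forall y forall z (Rxy & Rxz -> exists w (Ryw & Rzw)) — i.e. convergence.
(F1): fails — Rvu and Rvw but u and w have no common successor.
(F2): fails — Rtu and Rtv but u and v have no common successor.
(F3): satisfies the condition.
(F4): fails — Rvu and Rvu but u and u have no common successor.
Valid on: (F3).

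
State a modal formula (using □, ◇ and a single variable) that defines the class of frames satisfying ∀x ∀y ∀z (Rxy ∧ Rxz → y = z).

The condition is partial functionality. The CD schema ◇p → □p defines it.

◇p → □p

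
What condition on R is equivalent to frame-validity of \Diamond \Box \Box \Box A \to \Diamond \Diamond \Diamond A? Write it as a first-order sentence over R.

\forall x \forall y (xRy \to \exists w (y R^3 w \wedge x R^3 w))

This is a Sahlqvist (Geach-type) schema ◇^1□^3A → □^0◇^3A.
First-order correspondent: \forall x \forall y (xRy \to \exists w (y R^3 w \wedge x R^3 w)).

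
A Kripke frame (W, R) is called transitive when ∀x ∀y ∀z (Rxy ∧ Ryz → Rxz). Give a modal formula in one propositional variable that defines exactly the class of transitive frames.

This is transitivity; the standard corresponding axiom is 4: □q → □□q.
Suppose □q→□□q is valid. Take Rxy, Ryz and set V(q)={w : Rxw}. Then □q at x, so □□q at x, so □q at y, so q at z, i.e. Rxz.

□q → □□q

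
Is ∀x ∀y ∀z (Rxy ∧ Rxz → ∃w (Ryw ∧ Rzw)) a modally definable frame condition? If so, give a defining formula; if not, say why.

This is a Sahlqvist condition; the .2 axiom ◇□q → □◇q defines it.
Suppose ◇□q→□◇q is valid. Take Rxy, Rxz and set V(q)={w : Ryw}. Then □q at y so ◇□q at x, so □◇q at x, so ◇q at z, giving w with Rzw and Ryw.

Yes, by ◇□q → □◇q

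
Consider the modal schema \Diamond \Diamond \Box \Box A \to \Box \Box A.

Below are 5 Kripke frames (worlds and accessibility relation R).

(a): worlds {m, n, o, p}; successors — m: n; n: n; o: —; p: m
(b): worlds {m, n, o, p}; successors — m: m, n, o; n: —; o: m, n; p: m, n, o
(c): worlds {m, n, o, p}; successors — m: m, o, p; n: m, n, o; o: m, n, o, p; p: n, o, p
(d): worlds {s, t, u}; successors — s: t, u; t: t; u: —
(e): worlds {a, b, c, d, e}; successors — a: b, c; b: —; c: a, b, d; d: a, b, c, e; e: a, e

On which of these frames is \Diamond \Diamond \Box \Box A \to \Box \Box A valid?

The schema corresponds to a generalized confluence (Geach) condition: \forall x \forall y \forall z ((x R^2 y \wedge x R^2 z) \to \exists w (y R^2 w \wedge z = w)).
(a): holds.
(b): fails — mR²n, mR²m but no w with nR²w and m=w.
(c): holds.
(d): holds.
(e): fails — aR²b, aR²a but no w with bR²w and a=w.

(a), (c), (d)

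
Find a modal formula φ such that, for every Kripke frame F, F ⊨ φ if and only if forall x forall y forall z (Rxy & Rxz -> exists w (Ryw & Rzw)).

The condition is convergence. The .2 schema ◇□s → □◇s defines it.

◇□s → □◇s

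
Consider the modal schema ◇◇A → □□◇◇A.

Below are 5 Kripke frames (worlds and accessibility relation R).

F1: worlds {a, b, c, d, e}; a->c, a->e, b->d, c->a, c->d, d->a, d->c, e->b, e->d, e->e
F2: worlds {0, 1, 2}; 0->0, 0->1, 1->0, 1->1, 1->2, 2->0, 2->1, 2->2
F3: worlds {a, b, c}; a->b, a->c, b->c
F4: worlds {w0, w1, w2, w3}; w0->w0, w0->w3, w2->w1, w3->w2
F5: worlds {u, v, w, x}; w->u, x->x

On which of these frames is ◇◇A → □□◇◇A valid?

F2, F5

The schema corresponds to a generalized confluence (Geach) condition: ∀x ∀y ∀z ((xR²y ∧ xR²z) → ∃w (y = w ∧ zR²w)).
F1: fails — aR²b, aR²b but no w with b=w and bR²w.
F2: satisfies the condition.
F3: fails — aR²c, aR²c but no w with c=w and cR²w.
F4: fails — w0R²w0, w0R²w2 but no w with w0=w and w2R²w.
F5: satisfies the condition.
Valid on: F2, F5.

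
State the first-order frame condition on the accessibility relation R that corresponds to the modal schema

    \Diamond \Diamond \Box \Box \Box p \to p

This is a Sahlqvist (Geach-type) schema ◇^2□^3p → □^0◇^0p.
First-order correspondent: \forall x \forall y (x R^2 y \to \exists w (y R^3 w \wedge x = w)).

\forall x \forall y (x R^2 y \to \exists w (y R^3 w \wedge x = w))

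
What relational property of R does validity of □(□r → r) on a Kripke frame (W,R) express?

This schema is the T□ axiom.
Its frame correspondent is shift-reflexivity — ∀x ∀y (Rxy → Ryy).

shift-reflexivity: ∀x ∀y (Rxy → Ryy)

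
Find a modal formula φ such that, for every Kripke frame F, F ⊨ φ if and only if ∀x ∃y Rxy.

□s → ◇s

This is seriality; the standard corresponding axiom is D: □s → ◇s.
Suppose □s→◇s is valid. At any x set V(s)=W. Then □s at x, so ◇s at x, so x has a successor.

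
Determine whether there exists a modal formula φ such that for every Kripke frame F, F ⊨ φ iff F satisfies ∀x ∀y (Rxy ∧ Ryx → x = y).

If a class were modally definable it would be closed under surjective bounded morphisms (Goldblatt–Thomason).
The 4-cycle (worlds 0,1,2,3 with 0→1→2→3→0) is antisymmetric. Sending even-indexed worlds to s and odd-indexed worlds to t is a surjective bounded morphism onto the two-world frame with s↔t, which is not antisymmetric.
So no modal formula (or set of formulas) defines exactly the antisymmetric frames.

Not modally definable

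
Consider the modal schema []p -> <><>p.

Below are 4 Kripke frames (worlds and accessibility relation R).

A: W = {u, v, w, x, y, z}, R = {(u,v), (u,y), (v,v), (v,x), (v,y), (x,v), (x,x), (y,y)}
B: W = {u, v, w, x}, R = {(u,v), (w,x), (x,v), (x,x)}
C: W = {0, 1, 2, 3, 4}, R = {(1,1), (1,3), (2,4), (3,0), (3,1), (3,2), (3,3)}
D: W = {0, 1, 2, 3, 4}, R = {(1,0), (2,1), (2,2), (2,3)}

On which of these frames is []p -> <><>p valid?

none

Frame correspondent (Sahlqvist): forall x exists w (xRw & x R^2 w) — i.e. a generalized confluence (Geach) condition.
A: fails — at w but no t with wRt and wR²t.
B: fails — at u but no t with uRt and uR²t.
C: fails — at 0 but no w with 0Rw and 0R²w.
D: fails — at 0 but no w with 0Rw and 0R²w.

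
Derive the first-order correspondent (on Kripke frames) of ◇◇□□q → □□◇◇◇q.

This is a Sahlqvist (Geach-type) schema ◇^2□^2q → □^2◇^3q.
Minimal-valuation argument: fix x; take any y with xR^2y and any z with xR^2z. Set V(q) to the set of worlds R-reachable from y in exactly 2 steps. Then □^2q holds at y, so the antecedent holds at x; validity forces ◇^3q at z, giving a w with zR^3w and yR^2w.
First-order correspondent: ∀x ∀y ∀z ((xR²y ∧ xR²z) → ∃w (yR²w ∧ zR³w)).

∀x ∀y ∀z ((xR²y ∧ xR²z) → ∃w (yR²w ∧ zR³w))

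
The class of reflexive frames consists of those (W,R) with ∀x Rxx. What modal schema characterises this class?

A defining formula is □q → q (the T axiom).
Suppose □q→q is valid. At any x set V(q)={w : Rxw}. Then □q holds at x, so q holds at x, i.e. Rxx.

□q → q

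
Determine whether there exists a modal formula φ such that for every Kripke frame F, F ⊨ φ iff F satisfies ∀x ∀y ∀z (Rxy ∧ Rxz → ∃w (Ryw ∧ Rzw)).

Yes, by ◇□q → □◇q

This is a Sahlqvist condition; the .2 axiom ◇□q → □◇q defines it.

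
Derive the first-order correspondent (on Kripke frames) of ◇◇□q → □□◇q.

∀x ∀y ∀z ((xR²y ∧ xR²z) → ∃w (yRw ∧ zRw))

This is a Sahlqvist (Geach-type) schema ◇^2□^1q → □^2◇^1q.
First-order correspondent: ∀x ∀y ∀z ((xR²y ∧ xR²z) → ∃w (yRw ∧ zRw)).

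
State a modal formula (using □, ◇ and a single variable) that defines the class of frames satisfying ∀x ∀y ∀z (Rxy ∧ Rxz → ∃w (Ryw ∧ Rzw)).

This is convergence; the standard corresponding axiom is .2: ◇□r → □◇r.

◇□r → □◇r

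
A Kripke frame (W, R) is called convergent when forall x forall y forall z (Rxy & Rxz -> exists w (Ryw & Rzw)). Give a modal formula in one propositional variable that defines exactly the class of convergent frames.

This is convergence; the standard corresponding axiom is .2: ◇□q → □◇q.
Suppose ◇□q→□◇q is valid. Take Rxy, Rxz and set V(q)={w : Ryw}. Then □q at y so ◇□q at x, so □◇q at x, so ◇q at z, giving w with Rzw and Ryw.

◇□q → □◇q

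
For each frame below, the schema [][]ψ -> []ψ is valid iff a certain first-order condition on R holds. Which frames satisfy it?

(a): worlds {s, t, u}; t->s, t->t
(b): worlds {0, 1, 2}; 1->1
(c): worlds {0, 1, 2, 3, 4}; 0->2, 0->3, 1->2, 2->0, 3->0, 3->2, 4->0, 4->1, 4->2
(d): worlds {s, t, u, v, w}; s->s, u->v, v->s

(a), (b)

This is the axiom for density; its first-order frame correspondent is forall x forall y (Rxy -> exists z (Rxz & Rzy)).
(a): condition met.
(b): condition met.
(c): fails — R12 but no z with R1z and Rz2.
(d): fails — Ruv but no z with Ruz and Rzv.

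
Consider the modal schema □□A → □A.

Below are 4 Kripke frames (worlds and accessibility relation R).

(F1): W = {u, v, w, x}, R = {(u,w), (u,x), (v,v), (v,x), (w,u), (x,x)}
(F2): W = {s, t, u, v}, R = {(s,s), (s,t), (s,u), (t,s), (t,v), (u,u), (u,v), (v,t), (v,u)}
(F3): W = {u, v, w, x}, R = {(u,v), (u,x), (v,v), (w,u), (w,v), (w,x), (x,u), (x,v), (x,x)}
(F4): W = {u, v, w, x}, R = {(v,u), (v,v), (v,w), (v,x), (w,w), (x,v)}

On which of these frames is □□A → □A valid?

This is the axiom for density; its first-order frame correspondent is ∀x ∀y (Rxy → ∃z (Rxz ∧ Rzy)).
(F1): fails — Rwu but no z with Rwz and Rzu.
(F2): fails — Rtv but no z with Rtz and Rzv.
(F3): holds.
(F4): holds.

(F3), (F4)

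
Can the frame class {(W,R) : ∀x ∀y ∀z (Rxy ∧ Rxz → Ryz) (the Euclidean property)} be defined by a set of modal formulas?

This is a Sahlqvist condition; the 5 axiom ◇p → □◇p defines it.
Suppose ◇p→□◇p is valid. Take Rxy, Rxz and set V(p)={y}. Then ◇p at x, so □◇p at x, so ◇p at z, so some w with Rzw has p; w=y, i.e. Rzy. By symmetry of the argument, Ryz.

Yes — defined by ◇p → □◇p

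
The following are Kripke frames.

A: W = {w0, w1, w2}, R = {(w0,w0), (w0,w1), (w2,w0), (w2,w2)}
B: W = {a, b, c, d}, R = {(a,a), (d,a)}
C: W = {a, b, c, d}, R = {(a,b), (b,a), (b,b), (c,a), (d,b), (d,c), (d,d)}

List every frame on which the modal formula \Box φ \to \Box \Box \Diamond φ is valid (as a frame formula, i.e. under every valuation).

The schema corresponds to a generalized confluence (Geach) condition: \forall x \forall z (x R^2 z \to \exists w (xRw \wedge zRw)).
A: fails — w0R²w1 but no w with w0Rw and w1Rw.
B: satisfies the condition.
C: fails — dR²c but no w with dRw and cRw.
Valid on: B.

B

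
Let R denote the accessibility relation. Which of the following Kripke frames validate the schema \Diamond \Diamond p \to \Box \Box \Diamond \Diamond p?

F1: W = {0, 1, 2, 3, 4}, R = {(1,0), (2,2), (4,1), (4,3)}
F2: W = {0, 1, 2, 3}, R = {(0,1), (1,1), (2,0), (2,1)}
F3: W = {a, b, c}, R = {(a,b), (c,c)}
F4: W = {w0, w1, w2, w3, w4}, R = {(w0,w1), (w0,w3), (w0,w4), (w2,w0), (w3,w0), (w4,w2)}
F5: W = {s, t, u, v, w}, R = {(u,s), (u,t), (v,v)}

F2, F3, F5

This is the axiom for a generalized confluence (Geach) condition; its first-order frame correspondent is \forall x \forall y \forall z ((x R^2 y \wedge x R^2 z) \to \exists w (y = w \wedge z R^2 w)).
F1: fails — 4R²0, 4R²0 but no w with 0=w and 0R²w.
F2: satisfies the condition.
F3: satisfies the condition.
F4: fails — w0R²w0, w0R²w2 but no w with w0=w and w2R²w.
F5: satisfies the condition.
Valid on: F2, F3, F5.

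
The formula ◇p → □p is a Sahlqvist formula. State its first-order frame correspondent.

This is the CD axiom.
Its frame correspondent is partial functionality — ∀x ∀y ∀z (Rxy ∧ Rxz → y = z).

Partial functionality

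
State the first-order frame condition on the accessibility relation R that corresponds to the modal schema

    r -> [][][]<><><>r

This is a Sahlqvist (Geach-type) schema ◇^0□^0r → □^3◇^3r.
First-order correspondent: forall x forall z (x R^3 z -> exists w (x = w & z R^3 w)).

forall x forall z (x R^3 z -> exists w (x = w & z R^3 w))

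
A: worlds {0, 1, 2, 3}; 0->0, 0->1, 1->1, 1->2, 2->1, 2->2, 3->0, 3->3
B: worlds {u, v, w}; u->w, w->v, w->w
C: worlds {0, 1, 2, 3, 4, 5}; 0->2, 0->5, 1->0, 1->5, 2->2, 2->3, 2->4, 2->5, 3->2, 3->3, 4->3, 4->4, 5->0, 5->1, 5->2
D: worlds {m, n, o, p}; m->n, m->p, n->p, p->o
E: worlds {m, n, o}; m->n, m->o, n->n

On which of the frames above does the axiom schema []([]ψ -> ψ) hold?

A

Frame correspondent (Sahlqvist): forall x forall y (Rxy -> Ryy) — i.e. shift-reflexivity.
A: satisfies the condition.
B: fails — Rwv but not Rvv.
C: fails — R10 but not R00.
D: fails — Rnp but not Rpp.
E: fails — Rmo but not Roo.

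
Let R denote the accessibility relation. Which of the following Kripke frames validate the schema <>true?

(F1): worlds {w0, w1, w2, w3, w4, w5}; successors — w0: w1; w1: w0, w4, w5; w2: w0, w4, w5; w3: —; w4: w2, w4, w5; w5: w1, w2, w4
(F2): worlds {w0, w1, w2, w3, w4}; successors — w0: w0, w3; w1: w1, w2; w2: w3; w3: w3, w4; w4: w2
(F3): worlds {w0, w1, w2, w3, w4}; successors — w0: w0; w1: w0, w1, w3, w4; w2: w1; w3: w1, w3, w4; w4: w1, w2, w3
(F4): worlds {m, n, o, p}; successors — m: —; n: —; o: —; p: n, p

(F2), (F3)

The schema corresponds to seriality: forall x exists y Rxy.
(F1): fails — world w3 has no successor.
(F2): satisfies the condition.
(F3): satisfies the condition.
(F4): fails — world m has no successor.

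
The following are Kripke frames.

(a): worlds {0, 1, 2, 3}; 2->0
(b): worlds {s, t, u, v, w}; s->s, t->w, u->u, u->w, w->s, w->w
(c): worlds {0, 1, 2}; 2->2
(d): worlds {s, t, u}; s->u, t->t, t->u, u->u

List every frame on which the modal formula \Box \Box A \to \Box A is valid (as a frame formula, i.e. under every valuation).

(b), (c), (d)

The schema corresponds to density: \forall x \forall y (Rxy \to \exists z (Rxz \wedge Rzy)).
(a): fails — R20 but no z with R2z and Rz0.
(b): condition met.
(c): condition met.
(d): condition met.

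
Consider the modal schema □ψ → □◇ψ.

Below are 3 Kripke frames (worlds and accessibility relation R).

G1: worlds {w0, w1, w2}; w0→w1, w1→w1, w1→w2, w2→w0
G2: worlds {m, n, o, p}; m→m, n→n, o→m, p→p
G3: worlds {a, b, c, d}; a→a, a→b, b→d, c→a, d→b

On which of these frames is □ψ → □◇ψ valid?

G2

This is the axiom for a generalized confluence (Geach) condition; its first-order frame correspondent is ∀x ∀z (xRz → ∃w (xRw ∧ zRw)).
G1: fails — w1Rw2 but no w with w1Rw and w2Rw.
G2: satisfies the condition.
G3: fails — aRb but no w with aRw and bRw.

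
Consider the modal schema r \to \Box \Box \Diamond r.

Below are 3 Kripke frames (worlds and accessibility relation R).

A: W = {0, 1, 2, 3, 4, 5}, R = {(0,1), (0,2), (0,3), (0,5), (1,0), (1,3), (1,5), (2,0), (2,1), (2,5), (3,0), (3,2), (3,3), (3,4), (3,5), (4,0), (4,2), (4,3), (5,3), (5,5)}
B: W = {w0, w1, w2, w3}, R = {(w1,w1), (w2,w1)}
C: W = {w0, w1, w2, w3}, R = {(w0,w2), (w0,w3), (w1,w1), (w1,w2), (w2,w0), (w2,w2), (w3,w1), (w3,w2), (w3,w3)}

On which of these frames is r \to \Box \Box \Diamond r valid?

none

Frame correspondent (Sahlqvist): \forall x \forall z (x R^2 z \to \exists w (x = w \wedge zRw)) — i.e. a generalized confluence (Geach) condition.
A: fails — 0R²0 but no w with 0=w and 0Rw.
B: fails — w2R²w1 but no w with w2=w and w1Rw.
C: fails — w0R²w0 but no w with w0=w and w0Rw.
Valid on no frame.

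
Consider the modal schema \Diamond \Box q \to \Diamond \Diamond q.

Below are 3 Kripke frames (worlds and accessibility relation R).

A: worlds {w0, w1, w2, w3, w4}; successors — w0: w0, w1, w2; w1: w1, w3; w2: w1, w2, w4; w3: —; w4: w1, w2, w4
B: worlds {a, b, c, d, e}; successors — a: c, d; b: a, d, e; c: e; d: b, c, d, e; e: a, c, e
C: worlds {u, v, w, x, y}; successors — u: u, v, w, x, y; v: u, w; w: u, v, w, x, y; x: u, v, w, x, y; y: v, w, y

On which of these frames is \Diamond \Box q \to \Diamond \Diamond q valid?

This is the axiom for a generalized confluence (Geach) condition; its first-order frame correspondent is \forall x \forall y (xRy \to \exists w (yRw \wedge x R^2 w)).
A: fails — w1Rw3 but no w with w3Rw and w1R²w.
B: satisfies the condition.
C: satisfies the condition.

B, C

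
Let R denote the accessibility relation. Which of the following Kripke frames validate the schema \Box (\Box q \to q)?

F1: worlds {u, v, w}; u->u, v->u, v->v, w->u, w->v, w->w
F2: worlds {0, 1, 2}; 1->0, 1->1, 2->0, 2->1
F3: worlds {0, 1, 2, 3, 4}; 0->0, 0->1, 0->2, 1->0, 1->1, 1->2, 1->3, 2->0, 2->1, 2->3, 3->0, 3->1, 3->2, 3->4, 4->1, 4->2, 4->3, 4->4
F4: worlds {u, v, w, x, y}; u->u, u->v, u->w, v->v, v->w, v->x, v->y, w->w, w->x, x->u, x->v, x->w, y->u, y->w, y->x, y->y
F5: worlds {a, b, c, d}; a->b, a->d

The schema corresponds to shift-reflexivity: \forall x \forall y (Rxy \to Ryy).
F1: condition met.
F2: fails — R10 but not R00.
F3: fails — R32 but not R22.
F4: fails — Rwx but not Rxx.
F5: fails — Rad but not Rdd.

F1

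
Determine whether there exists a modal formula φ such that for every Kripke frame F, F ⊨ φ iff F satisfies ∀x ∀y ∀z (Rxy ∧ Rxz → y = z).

This is a Sahlqvist condition; the CD axiom ◇p → □p defines it.
Suppose ◇p→□p is valid. Take Rxy, Rxz and set V(p)={y}. Then ◇p at x, so □p at x, so p at z, i.e. z=y.

Yes — defined by ◇p → □p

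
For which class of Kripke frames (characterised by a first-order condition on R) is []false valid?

□⊥ is valid iff no world has any successor (otherwise □⊥ fails at any world with one).
The converse is a direct semantic check.
So the correspondent is emptiness of R.

Emptiness of R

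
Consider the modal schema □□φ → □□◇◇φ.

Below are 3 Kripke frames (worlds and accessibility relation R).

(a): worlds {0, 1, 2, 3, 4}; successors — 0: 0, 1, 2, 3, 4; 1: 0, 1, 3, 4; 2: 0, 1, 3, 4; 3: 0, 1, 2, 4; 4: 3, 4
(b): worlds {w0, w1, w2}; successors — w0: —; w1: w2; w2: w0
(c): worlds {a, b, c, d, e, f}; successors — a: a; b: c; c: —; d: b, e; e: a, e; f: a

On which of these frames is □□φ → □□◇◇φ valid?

This is the axiom for a generalized confluence (Geach) condition; its first-order frame correspondent is ∀x ∀z (xR²z → ∃w (xR²w ∧ zR²w)).
(a): holds.
(b): fails — w1R²w0 but no w with w1R²w and w0R²w.
(c): fails — dR²c but no w with dR²w and cR²w.
Valid on: (a).

(a)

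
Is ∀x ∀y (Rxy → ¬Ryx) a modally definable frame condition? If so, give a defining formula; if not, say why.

Not modally definable

Modal frame validity is preserved under surjective bounded morphisms.
The 5-cycle (worlds a,b,c,d,e with a→b→c→d→e→a) is asymmetric. Mapping every world to a single reflexive point • is a surjective bounded morphism, and the reflexive point is not asymmetric (R•• but asymmetry requires ¬R••).
So the class is not modally definable.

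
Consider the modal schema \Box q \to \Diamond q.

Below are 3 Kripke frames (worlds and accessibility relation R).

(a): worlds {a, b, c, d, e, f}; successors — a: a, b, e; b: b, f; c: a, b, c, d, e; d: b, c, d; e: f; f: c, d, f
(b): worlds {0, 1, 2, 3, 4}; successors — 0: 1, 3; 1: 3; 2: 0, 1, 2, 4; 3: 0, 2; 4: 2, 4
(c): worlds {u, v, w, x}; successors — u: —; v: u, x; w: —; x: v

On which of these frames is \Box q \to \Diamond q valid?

This is the axiom for seriality; its first-order frame correspondent is \forall x \exists y Rxy.
(a): satisfies the condition.
(b): satisfies the condition.
(c): fails — world u has no successor.
Valid on: (a), (b).

(a), (b)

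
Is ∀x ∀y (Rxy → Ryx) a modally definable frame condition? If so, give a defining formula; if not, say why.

Yes: it is symmetry, defined by the B schema p → □◇p.
Suppose p→□◇p is valid. Take Rxy and set V(p)={x}. Then p at x, so □◇p at x, so ◇p at y, so some z with Ryz has p; z=x, i.e. Ryx.

Definable; p → □◇p defines it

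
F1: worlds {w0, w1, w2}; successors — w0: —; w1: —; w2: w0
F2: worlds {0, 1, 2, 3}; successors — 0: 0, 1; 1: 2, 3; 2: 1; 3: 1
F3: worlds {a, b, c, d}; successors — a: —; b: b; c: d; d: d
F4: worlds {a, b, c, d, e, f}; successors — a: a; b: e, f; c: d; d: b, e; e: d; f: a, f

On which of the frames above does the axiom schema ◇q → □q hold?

Frame correspondent (Sahlqvist): ∀x ∀y ∀z (Rxy ∧ Rxz → y = z) — i.e. partial functionality.
F1: ✓.
F2: fails — 0 sees both 0 and 1.
F3: ✓.
F4: fails — b sees both e and f.
Valid on: F1, F3.

F1, F3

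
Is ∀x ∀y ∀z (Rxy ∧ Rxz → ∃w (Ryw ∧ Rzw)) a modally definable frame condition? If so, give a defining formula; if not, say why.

The condition is convergence. A defining modal formula is ◇□p → □◇p.
Suppose ◇□p→□◇p is valid. Take Rxy, Rxz and set V(p)={w : Ryw}. Then □p at y so ◇□p at x, so □◇p at x, so ◇p at z, giving w with Rzw and Ryw.

Yes, by ◇□p → □◇p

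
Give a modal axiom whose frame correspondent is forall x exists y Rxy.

□s → ◇s

A defining formula is □s → ◇s (the D axiom).
Suppose □s→◇s is valid. At any x set V(s)=W. Then □s at x, so ◇s at x, so x has a successor.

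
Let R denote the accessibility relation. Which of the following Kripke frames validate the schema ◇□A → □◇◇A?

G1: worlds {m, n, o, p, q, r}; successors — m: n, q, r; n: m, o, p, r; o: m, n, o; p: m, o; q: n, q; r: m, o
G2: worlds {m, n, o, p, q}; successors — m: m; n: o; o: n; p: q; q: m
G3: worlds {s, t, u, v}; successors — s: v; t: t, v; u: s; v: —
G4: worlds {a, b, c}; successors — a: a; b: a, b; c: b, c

The schema corresponds to a generalized confluence (Geach) condition: ∀x ∀y ∀z ((xRy ∧ xRz) → ∃w (yRw ∧ zR²w)).
G1: ✓.
G2: fails — nRo, nRo but no w with oRw and oR²w.
G3: fails — sRv, sRv but no w with vRw and vR²w.
G4: ✓.
Valid on: G1, G4.

G1, G4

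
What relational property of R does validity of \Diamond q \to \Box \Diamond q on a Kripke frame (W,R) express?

the Euclidean property

Suppose ◇q→□◇q is valid. Take Rxy, Rxz and set V(q)={y}. Then ◇q at x, so □◇q at x, so ◇q at z, so some w with Rzw has q; w=y, i.e. Rzy. By symmetry of the argument, Ryz.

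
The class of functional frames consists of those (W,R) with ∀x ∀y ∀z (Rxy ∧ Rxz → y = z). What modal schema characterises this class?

A defining formula is ◇s → □s (the CD axiom).

◇s → □s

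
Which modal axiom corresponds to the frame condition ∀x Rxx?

□p → p

This is reflexivity; the standard corresponding axiom is T: □p → p.
Suppose □p→p is valid. At any x set V(p)={w : Rxw}. Then □p holds at x, so p holds at x, i.e. Rxx.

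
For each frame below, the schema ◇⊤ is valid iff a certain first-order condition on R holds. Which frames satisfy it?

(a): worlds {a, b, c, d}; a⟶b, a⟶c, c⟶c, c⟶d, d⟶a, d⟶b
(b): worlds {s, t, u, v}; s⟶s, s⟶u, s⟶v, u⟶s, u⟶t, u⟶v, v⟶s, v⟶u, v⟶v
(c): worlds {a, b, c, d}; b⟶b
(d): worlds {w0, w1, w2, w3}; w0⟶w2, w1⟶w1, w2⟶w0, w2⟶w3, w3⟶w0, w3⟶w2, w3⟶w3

This is the axiom for seriality; its first-order frame correspondent is ∀x ∃y Rxy.
(a): fails — world b has no successor.
(b): fails — world t has no successor.
(c): fails — world a has no successor.
(d): holds.
Valid on: (d).

(d)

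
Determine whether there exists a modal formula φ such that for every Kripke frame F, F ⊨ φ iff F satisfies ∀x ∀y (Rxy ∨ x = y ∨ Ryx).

No — not modally definable

Modal frame validity is preserved under disjoint unions.
Take 2 disjoint single-world reflexive frames: each is trivially connected, but their disjoint union has 2 worlds with no edge between distinct components, so it is not connected.
So no modal formula (or set of formulas) defines exactly the connected frames.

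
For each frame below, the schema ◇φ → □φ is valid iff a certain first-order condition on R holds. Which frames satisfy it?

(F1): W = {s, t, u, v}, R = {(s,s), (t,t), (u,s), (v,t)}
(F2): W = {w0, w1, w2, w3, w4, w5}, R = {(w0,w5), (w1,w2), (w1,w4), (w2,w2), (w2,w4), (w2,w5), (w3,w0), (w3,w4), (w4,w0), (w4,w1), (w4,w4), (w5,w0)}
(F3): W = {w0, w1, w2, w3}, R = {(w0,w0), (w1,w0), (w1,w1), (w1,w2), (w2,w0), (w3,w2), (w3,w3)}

This is the axiom for partial functionality; its first-order frame correspondent is ∀x ∀y ∀z (Rxy ∧ Rxz → y = z).
(F1): satisfies the condition.
(F2): fails — w1 sees both w2 and w4.
(F3): fails — w1 sees both w0 and w1.
Valid on: (F1).

(F1)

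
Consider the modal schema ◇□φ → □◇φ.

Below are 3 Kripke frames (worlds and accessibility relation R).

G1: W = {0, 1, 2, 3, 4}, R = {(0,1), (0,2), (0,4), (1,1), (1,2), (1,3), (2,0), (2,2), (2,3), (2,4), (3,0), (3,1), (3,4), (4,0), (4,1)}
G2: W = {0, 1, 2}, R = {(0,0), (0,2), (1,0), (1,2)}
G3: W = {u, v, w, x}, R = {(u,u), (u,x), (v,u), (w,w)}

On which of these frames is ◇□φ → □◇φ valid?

This is the axiom for convergence; its first-order frame correspondent is ∀x ∀y ∀z (Rxy ∧ Rxz → ∃w (Ryw ∧ Rzw)).
G1: condition met.
G2: fails — R00 and R02 but 0 and 2 have no common successor.
G3: fails — Rux and Rux but x and x have no common successor.

G1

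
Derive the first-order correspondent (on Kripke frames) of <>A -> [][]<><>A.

This is a Sahlqvist (Geach-type) schema ◇^1□^0A → □^2◇^2A.
First-order correspondent: forall x forall y forall z ((xRy & x R^2 z) -> exists w (y = w & z R^2 w)).

forall x forall y forall z ((xRy & x R^2 z) -> exists w (y = w & z R^2 w))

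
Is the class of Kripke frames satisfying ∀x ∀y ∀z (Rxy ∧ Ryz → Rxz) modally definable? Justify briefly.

Yes — defined by □q → □□q

This is a Sahlqvist condition; the 4 axiom □q → □□q defines it.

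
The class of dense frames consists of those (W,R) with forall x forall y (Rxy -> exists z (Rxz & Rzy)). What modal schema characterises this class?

□□p → □p

A defining formula is □□p → □p (the C4 axiom).
Suppose □□p→□p is valid. Take Rxy and set V(p)={w : xR²w}. Then □□p at x, so □p at x, so p at y, i.e. ∃z(Rxz∧Rzy).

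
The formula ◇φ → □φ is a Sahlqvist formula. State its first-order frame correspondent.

Suppose ◇φ→□φ is valid. Take Rxy, Rxz and set V(φ)={y}. Then ◇φ at x, so □φ at x, so φ at z, i.e. z=y.

partial functionality: ∀x ∀y ∀z (Rxy ∧ Rxz → y = z)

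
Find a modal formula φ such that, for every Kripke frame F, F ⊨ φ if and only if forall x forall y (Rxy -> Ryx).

The condition is symmetry. The B schema q → □◇q defines it.
Suppose q→□◇q is valid. Take Rxy and set V(q)={x}. Then q at x, so □◇q at x, so ◇q at y, so some z with Ryz has q; z=x, i.e. Ryx.

q → □◇q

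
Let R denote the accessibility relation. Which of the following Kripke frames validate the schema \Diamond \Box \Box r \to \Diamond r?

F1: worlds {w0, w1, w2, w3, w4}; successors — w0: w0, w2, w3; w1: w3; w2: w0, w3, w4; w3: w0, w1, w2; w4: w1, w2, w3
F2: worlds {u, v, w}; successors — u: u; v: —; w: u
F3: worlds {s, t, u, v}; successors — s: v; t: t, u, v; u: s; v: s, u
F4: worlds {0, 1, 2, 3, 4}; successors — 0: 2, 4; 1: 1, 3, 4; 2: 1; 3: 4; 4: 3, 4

The schema corresponds to a generalized confluence (Geach) condition: \forall x \forall y (xRy \to \exists w (y R^2 w \wedge xRw)).
F1: holds.
F2: holds.
F3: fails — vRu but no w with uR²w and vRw.
F4: holds.

F1, F2, F4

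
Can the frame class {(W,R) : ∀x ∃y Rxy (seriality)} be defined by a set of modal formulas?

Definable; □q → ◇q defines it

Yes: it is seriality, defined by the D schema □q → ◇q.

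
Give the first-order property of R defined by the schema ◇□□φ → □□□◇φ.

This is a Sahlqvist (Geach-type) schema ◇^1□^2φ → □^3◇^1φ.
Minimal-valuation argument: fix x; take any y with xR^1y and any z with xR^3z. Set V(φ) to the set of worlds R-reachable from y in exactly 2 steps. Then □^2φ holds at y, so the antecedent holds at x; validity forces ◇^1φ at z, giving a w with zR^1w and yR^2w.
First-order correspondent: ∀x ∀y ∀z ((xRy ∧ xR³z) → ∃w (yR²w ∧ zRw)).

∀x ∀y ∀z ((xRy ∧ xR³z) → ∃w (yR²w ∧ zRw))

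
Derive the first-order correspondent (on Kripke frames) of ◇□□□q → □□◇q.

∀x ∀y ∀z ((xRy ∧ xR²z) → ∃w (yR³w ∧ zRw))

This is a Sahlqvist (Geach-type) schema ◇^1□^3q → □^2◇^1q.
Minimal-valuation argument: fix x; take any y with xR^1y and any z with xR^2z. Set V(q) to the set of worlds R-reachable from y in exactly 3 steps. Then □^3q holds at y, so the antecedent holds at x; validity forces ◇^1q at z, giving a w with zR^1w and yR^3w.
First-order correspondent: ∀x ∀y ∀z ((xRy ∧ xR²z) → ∃w (yR³w ∧ zRw)).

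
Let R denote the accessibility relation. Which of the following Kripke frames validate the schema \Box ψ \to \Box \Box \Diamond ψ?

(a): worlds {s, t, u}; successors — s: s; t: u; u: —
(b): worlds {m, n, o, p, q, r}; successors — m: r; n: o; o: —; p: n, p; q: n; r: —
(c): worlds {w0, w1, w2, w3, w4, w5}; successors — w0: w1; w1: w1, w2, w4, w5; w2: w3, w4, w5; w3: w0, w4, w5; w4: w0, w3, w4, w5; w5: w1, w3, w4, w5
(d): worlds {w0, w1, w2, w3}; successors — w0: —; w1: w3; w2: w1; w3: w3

This is the axiom for a generalized confluence (Geach) condition; its first-order frame correspondent is \forall x \forall z (x R^2 z \to \exists w (xRw \wedge zRw)).
(a): holds.
(b): fails — pR²n but no w with pRw and nRw.
(c): fails — w0R²w2 but no w with w0Rw and w2Rw.
(d): fails — w2R²w3 but no w with w2Rw and w3Rw.

(a)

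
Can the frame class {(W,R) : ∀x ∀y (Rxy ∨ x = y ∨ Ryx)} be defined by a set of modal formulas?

Not modally definable

Modal frame validity is preserved under disjoint unions.
Take 3 disjoint single-world reflexive frames: each is trivially connected, but their disjoint union has 3 worlds with no edge between distinct components, so it is not connected.
So the class is not modally definable.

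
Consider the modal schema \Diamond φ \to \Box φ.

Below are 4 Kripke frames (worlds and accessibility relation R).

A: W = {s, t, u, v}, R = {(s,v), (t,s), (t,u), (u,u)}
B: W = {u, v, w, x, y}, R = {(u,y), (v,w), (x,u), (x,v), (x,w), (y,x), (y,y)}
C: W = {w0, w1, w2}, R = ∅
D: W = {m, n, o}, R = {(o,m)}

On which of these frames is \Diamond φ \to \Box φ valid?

C, D

This is the axiom for partial functionality; its first-order frame correspondent is \forall x \forall y \forall z (Rxy \wedge Rxz \to y = z).
A: fails — t sees both s and u.
B: fails — x sees both u and v.
C: ✓.
D: ✓.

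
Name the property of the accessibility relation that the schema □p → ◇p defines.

Seriality

Suppose □p→◇p is valid. At any x set V(p)=W. Then □p at x, so ◇p at x, so x has a successor.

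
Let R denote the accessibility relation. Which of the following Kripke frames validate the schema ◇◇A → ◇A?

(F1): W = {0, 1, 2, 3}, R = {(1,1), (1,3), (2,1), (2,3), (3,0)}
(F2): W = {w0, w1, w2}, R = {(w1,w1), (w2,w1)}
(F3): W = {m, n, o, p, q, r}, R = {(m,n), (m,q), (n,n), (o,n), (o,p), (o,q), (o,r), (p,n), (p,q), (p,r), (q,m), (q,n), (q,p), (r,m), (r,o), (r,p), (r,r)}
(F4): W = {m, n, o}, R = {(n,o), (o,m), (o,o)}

The schema corresponds to transitivity: ∀x ∀y ∀z (Rxy ∧ Ryz → Rxz).
(F1): fails — R23 and R30 but not R20.
(F2): condition met.
(F3): fails — Rpr and Rrm but not Rpm.
(F4): fails — Rno and Rom but not Rnm.

(F2)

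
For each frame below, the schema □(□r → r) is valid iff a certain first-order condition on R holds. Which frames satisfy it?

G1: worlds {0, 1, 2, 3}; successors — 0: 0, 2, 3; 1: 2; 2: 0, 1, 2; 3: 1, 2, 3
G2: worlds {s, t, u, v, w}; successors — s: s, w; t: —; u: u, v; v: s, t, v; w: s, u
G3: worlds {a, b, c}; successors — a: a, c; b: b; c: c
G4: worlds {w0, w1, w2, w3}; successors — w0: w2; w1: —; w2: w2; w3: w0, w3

G3

Frame correspondent (Sahlqvist): ∀x ∀y (Rxy → Ryy) — i.e. shift-reflexivity.
G1: fails — R31 but not R11.
G2: fails — Rvt but not Rtt.
G3: holds.
G4: fails — Rw3w0 but not Rw0w0.
Valid on: G3.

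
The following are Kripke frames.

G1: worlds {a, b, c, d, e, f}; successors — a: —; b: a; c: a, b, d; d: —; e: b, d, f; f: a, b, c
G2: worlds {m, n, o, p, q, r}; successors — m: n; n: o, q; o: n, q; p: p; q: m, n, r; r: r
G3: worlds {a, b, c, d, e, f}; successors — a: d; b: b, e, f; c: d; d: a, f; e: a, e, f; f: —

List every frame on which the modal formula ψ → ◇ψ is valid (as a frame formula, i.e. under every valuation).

none

This is the axiom for reflexivity; its first-order frame correspondent is ∀x Rxx.
G1: fails — world a does not see itself.
G2: fails — world m does not see itself.
G3: fails — world a does not see itself.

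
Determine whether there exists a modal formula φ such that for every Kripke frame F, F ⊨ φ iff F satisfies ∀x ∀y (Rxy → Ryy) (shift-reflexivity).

Yes — defined by □(□p → p)

This is a Sahlqvist condition; the T□ axiom □(□p → p) defines it.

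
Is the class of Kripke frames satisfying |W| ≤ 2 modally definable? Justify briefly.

If a class were modally definable it would be closed under disjoint unions (Goldblatt–Thomason).
Any modal formula valid on each of 3 disjoint one-world frames is valid on their disjoint union (validity is preserved under disjoint unions). Each one-world frame has |W|=1≤2, but the union has |W|=3.
So no modal formula (or set of formulas) defines exactly the |W|≤2 frames.

No — not modally definable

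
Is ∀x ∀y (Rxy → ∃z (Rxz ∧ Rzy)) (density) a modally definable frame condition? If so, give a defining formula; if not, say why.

Definable; □□r → □r defines it

The condition is density. A defining modal formula is □□r → □r.
Suppose □□r→□r is valid. Take Rxy and set V(r)={w : xR²w}. Then □□r at x, so □r at x, so r at y, i.e. ∃z(Rxz∧Rzy).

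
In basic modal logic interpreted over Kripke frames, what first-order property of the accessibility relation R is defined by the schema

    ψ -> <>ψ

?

reflexivity

Replacing ψ by ¬ψ and contraposing gives the equivalent schema □ψ → ψ.
Suppose □ψ→ψ is valid. At any x set V(ψ)={w : Rxw}. Then □ψ holds at x, so ψ holds at x, i.e. Rxx.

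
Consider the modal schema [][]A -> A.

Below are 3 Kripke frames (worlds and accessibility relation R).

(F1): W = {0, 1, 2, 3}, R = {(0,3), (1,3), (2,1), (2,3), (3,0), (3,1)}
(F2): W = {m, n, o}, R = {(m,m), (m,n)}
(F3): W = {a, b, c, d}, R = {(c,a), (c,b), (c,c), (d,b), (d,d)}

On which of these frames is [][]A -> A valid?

Frame correspondent (Sahlqvist): forall x exists w (x R^2 w & x = w) — i.e. a generalized confluence (Geach) condition.
(F1): fails — at 2 but no w with 2R²w and 2=w.
(F2): fails — at n but no w with nR²w and n=w.
(F3): fails — at a but no w with aR²w and a=w.

none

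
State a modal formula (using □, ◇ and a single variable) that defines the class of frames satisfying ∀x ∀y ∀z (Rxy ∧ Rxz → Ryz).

◇r → □◇r

This is the Euclidean property; the standard corresponding axiom is 5: ◇r → □◇r.
Suppose ◇r→□◇r is valid. Take Rxy, Rxz and set V(r)={y}. Then ◇r at x, so □◇r at x, so ◇r at z, so some w with Rzw has r; w=y, i.e. Rzy. By symmetry of the argument, Ryz.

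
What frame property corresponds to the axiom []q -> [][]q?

Suppose □q→□□q is valid. Take Rxy, Ryz and set V(q)={w : Rxw}. Then □q at x, so □□q at x, so □q at y, so q at z, i.e. Rxz.
The converse is a direct semantic check.
Frame condition: forall x forall y forall z (Rxy & Ryz -> Rxz).

transitivity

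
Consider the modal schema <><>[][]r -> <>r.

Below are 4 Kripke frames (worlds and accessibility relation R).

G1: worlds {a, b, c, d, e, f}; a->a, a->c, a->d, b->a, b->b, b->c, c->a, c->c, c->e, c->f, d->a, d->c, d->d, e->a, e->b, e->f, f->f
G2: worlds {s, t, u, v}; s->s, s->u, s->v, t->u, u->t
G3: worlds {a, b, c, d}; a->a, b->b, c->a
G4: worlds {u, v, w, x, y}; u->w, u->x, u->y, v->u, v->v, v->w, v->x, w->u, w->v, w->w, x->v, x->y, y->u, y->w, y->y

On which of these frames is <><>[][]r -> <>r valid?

The schema corresponds to a generalized confluence (Geach) condition: forall x forall y (x R^2 y -> exists w (y R^2 w & xRw)).
G1: fails — aR²f but no w with fR²w and aRw.
G2: fails — sR²t but no w with tR²w and sRw.
G3: ✓.
G4: ✓.

G3, G4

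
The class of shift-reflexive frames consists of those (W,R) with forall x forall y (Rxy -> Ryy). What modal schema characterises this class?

The condition is shift-reflexivity. The T□ schema □(□ψ → ψ) defines it.
Suppose □(□ψ→ψ) is valid. Take Rxy and set V(ψ)={w : Ryw}. Then at y, □ψ holds; since □(□ψ→ψ) at x, □ψ→ψ at y, so ψ at y, i.e. Ryy.

□(□ψ → ψ)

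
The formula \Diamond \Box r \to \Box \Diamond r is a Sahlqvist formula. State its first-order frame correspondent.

Suppose ◇□r→□◇r is valid. Take Rxy, Rxz and set V(r)={w : Ryw}. Then □r at y so ◇□r at x, so □◇r at x, so ◇r at z, giving w with Rzw and Ryw.

convergence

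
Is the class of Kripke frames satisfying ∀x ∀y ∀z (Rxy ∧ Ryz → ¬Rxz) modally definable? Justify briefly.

Not definable by any modal formula

If a class were modally definable it would be closed under surjective bounded morphisms (Goldblatt–Thomason).
The 7-cycle (worlds 0,1,2,3,4,5,6 with 0→1→2→3→4→5→6→0) is intransitive. Mapping every world to a single reflexive point • is a surjective bounded morphism; the reflexive point is not intransitive (R••∧R•• but R••).
So no modal formula (or set of formulas) defines exactly the intransitive frames.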